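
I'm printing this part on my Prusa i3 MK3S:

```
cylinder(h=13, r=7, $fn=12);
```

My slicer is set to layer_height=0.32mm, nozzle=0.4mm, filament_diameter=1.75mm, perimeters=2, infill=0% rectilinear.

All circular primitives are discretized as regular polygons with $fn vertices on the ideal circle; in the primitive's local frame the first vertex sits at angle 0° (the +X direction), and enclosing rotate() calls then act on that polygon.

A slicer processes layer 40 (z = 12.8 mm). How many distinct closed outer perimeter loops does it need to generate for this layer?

At z = 12.8 mm: the r=7 cylinder contributes a regular 12-gon of circumradius 7. The result has 1 disconnected region.

1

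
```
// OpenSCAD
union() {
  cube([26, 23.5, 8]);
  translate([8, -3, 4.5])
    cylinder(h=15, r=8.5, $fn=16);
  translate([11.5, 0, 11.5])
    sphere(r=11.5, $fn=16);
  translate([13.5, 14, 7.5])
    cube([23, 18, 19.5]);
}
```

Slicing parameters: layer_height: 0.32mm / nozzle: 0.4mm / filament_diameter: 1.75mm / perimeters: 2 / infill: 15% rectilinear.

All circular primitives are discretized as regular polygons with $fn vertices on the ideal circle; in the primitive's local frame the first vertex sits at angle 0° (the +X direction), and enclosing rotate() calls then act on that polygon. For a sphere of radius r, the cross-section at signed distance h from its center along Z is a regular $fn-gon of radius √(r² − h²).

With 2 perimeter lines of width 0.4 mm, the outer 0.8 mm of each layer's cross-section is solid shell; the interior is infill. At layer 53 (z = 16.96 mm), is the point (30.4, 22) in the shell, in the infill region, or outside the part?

At z = 16.96 mm: the cube does not reach this height (z outside [0, 8]); the cylinder at (8, -3): section is a regular 16-gon, circumradius r=8.5; the sphere at (11.5, 0): section is a regular 16-gon, circumradius = √(r²−h²) = √(11.5²−5.46²) = 10.121; the cube at (13.5, 14) (footprint 23×18) is included at this height; Combining (union): the regions partially overlap (shared area 178.26 mm²), so overlapping operands fuse into one piece — 2 connected regions. Overall, the cross-section has 2 separate islands. The nearest boundary edge runs (36.50, 32.00)→(36.50, 14.00); distance from the point to it = 6.10 mm. (Shell/infill is judged within the island containing the point — the largest one.) The point is inside the cross-section and 6.10 mm from the nearest boundary — more than the 0.8 mm shell width (2 × 0.4), so it's in the infill interior.

infill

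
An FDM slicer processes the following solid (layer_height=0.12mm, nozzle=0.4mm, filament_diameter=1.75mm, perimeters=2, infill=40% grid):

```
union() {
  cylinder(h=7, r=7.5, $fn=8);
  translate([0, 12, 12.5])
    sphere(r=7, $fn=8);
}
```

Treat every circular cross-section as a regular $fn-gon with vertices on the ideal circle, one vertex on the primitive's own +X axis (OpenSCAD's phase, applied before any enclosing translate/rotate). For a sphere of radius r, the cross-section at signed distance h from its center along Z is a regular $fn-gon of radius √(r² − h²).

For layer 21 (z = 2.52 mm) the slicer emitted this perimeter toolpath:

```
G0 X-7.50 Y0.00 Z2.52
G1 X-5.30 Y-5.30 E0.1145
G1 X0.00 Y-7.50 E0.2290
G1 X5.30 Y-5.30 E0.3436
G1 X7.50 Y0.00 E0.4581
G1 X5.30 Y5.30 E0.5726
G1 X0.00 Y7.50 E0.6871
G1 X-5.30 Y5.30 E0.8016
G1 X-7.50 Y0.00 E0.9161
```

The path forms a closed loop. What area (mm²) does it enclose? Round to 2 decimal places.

159.00 mm²

Apply the shoelace formula to the sequence of (X, Y) vertices; enclosed area = 159.00 mm².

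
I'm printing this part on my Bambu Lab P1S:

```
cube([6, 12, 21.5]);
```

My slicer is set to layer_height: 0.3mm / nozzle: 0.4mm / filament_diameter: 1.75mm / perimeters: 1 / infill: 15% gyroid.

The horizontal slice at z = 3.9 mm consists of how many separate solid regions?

At z = 3.9 mm: the cube is present — its section is the full 6×12 rectangle. The result has 1 disconnected region.

1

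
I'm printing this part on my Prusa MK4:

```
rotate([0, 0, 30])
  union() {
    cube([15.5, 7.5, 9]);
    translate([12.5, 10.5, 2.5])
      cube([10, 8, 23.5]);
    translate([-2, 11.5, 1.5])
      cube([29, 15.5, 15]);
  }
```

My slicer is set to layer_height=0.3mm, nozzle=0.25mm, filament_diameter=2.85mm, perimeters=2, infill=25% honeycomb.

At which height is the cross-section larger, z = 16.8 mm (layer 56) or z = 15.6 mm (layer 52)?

Layer 56 (z = 16.8): the cube is not intersected at this z (z outside [0, 9]); the 10×8 cube at (12.5, 10.5) contributes its full rectangle (area 80.00 mm²); the cube at (-2, 11.5) is absent (z outside [1.5, 16.5]); Taking the union: only the 10×8 cube at (12.5, 10.5) is present, so the union is just that shape — area = 80.00 mm²; (whole slice rotated 30° about Z — lengths, areas and connectivity unchanged). So its area = 80.00 mm². Layer 52 (z = 15.6): the cube does not reach this height (z outside [0, 9]); the 10×8 cube at (12.5, 10.5) contributes its full rectangle (area 80.00 mm²); the 29×15.5 cube at (-2, 11.5) contributes its full rectangle (area 449.50 mm²); Combining (union): the regions partially overlap — summed areas 529.50 mm² minus the doubly-counted overlap 70.00 mm² gives 459.50 mm² — area = 459.50 mm²; (whole slice rotated 30° about Z — lengths, areas and connectivity unchanged). So its area = 459.50 mm². Layer 52 is larger (459.50 vs 80.00 mm²).

layer 52 (z = 15.6 mm)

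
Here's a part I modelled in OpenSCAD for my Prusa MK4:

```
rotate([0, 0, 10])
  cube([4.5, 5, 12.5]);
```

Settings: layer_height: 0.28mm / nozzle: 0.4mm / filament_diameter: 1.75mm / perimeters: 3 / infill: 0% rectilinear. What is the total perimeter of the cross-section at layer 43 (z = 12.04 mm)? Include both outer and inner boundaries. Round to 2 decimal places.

At z = 12.04 mm: the cube (footprint 4.5×5) is included at this height (perimeter 19.00 mm); (whole slice rotated 10° about Z — lengths, areas and connectivity unchanged). Overall, the cross-section is a single solid region. Total boundary length (outer) = 19.00 mm.

19.00 mm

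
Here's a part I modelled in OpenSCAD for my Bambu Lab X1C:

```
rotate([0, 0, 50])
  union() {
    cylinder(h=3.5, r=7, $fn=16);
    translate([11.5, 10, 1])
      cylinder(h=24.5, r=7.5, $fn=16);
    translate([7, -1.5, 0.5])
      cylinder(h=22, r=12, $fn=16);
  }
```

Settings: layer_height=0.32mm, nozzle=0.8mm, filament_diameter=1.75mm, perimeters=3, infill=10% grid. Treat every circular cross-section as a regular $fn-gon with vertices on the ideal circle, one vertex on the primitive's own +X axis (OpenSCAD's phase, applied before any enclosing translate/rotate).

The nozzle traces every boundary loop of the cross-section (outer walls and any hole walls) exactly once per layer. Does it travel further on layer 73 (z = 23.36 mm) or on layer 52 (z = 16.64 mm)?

layer 52 (z = 16.64 mm)

Layer 73 (z = 23.36): the cylinder is not intersected at this z (z outside [0, 3.5]); the r=7.5 cylinder at (11.5, 10) contributes a regular 16-gon of circumradius 7.5 (perimeter = 2·16·7.500·sin(180°/16) = 46.82 mm); the cylinder at (7, -1.5) does not reach this height (z outside [0.5, 22.5]); Merging all regions: only the r=7.5 cylinder at (11.5, 10) is present, so the union is just that shape — boundary = 46.82 mm; (rotated 50° about Z; rotation is an isometry so areas/perimeters/island counts are preserved). So its perimeter = 46.82 mm. Layer 52 (z = 16.64): the cylinder is absent (z outside [0, 3.5]); the r=7.5 cylinder at (11.5, 10) contributes a regular 16-gon of circumradius 7.5 (perimeter = 2·16·7.500·sin(180°/16) = 46.82 mm); the r=12 cylinder at (7, -1.5) contributes a regular 16-gon of circumradius 12 (perimeter = 2·16·12.000·sin(180°/16) = 74.91 mm); Combining (union): the regions partially overlap (shared area 67.52 mm²), so the edge portions inside another operand are dropped and the merged outline is re-measured after clipping — boundary = 89.12 mm; (whole slice rotated 50° about Z — lengths, areas and connectivity unchanged). So its perimeter = 89.12 mm. Layer 52 is larger (89.12 vs 46.82 mm).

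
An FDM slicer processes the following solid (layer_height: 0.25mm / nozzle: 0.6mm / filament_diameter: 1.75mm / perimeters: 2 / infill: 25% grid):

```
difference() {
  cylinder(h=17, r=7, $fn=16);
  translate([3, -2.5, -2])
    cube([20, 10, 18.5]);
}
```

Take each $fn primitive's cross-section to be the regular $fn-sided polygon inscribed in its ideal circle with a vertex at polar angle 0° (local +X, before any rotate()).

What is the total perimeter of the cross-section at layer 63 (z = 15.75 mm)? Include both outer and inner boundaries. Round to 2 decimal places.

At z = 15.75 mm: the cylinder: section is a regular 16-gon, circumradius r=7 (perimeter = 2·16·7.000·sin(180°/16) = 43.70 mm); the 20×10 cube at (3, -2.5) contributes its full rectangle (perimeter 60.00 mm); Subtracting the remaining from the first: starting from the r=7 cylinder, the 20×10 cube at (3, -2.5) partially overlaps it — only the 26.80 mm² overlap (of its 200.00 mm²) is removed, clipping the outline — boundary = 45.60 mm. Overall, the cross-section is a single solid region. Total boundary length (outer) = 45.60 mm.

45.60 mm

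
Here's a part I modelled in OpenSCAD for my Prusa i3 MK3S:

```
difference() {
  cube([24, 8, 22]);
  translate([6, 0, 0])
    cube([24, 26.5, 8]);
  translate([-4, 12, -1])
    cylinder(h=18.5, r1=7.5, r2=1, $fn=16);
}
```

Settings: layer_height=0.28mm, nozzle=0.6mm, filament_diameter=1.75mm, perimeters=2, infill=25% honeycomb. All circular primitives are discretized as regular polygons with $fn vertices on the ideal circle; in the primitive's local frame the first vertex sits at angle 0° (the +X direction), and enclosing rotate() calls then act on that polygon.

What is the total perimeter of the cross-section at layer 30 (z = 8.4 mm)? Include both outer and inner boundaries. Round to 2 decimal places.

At z = 8.4 mm: the 24×8 cube contributes its full rectangle (perimeter 64.00 mm); the cube at (6, 0) is not intersected at this z (z outside [0, 8]); the cone at (-4, 12) contributes a regular 16-gon of circumradius 4.197 (interpolated between r1=7.5 and r2=1 at t=0.508) (perimeter = 2·16·4.197·sin(180°/16) = 26.20 mm); Taking the first minus the rest: starting from the 24×8 cube, the cone at (-4, 12) misses the remaining region (no effect) — boundary = 64.00 mm. Overall, the cross-section is a single solid region. Total boundary length (outer) = 64.00 mm.

64.00 mm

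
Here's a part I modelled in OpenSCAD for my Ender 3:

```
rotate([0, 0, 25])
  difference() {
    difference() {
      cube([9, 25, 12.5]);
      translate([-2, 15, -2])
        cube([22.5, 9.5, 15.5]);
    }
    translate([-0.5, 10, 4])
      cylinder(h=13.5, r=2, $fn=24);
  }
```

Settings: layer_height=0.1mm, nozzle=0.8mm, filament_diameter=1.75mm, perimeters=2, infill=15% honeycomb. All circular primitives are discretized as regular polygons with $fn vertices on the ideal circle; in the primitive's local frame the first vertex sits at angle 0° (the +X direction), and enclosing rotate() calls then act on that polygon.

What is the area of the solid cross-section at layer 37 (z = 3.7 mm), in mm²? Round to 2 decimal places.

At z = 3.7 mm: the 9×25 cube contributes its full rectangle (area 225.00 mm²); the cube at (-2, 15) (footprint 22.5×9.5) is included at this height (area 213.75 mm²); After the difference (first − rest): starting from the 9×25 cube (225.00 mm²), the 22.5×9.5 cube at (-2, 15) partially overlaps it — only the 85.50 mm² overlap (of its 213.75 mm²) is removed, clipping the outline — area = 139.50 mm²; the cylinder at (-0.5, 10) is not intersected at this z (z outside [4, 17.5]); Subtracting the remaining from the first: none of the subtracted shapes is present at this height, so that combined region is unchanged — area = 139.50 mm²; (rotated 25° about Z; rotation is an isometry so areas/perimeters/island counts are preserved). Overall, the cross-section has 2 separate islands. Net area = 139.50 mm².

139.50 mm²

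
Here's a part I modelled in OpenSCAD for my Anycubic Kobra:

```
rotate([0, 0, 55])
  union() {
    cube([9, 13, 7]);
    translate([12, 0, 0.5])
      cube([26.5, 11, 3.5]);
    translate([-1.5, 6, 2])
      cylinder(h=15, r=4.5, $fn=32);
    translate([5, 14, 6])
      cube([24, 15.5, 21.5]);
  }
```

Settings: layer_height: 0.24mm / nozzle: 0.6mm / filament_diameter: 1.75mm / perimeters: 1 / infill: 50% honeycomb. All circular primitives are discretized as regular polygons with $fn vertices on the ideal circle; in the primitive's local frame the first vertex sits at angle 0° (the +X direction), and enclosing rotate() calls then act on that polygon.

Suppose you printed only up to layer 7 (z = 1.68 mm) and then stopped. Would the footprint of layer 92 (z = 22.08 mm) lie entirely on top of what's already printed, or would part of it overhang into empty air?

Compare the two slices. At z = 1.68: the 9×13 cube contributes its full rectangle (area 117.00 mm²); the cube at (12, 0) (footprint 26.5×11) is included at this height (area 291.50 mm²); the cylinder at (-1.5, 6) is not intersected at this z (z outside [2, 17]); the cube at (5, 14) is not intersected at this z (z outside [6, 27.5]); Combining (union): the 2 present regions are separate (no shared area or edge), so areas and boundary lengths simply add and each stays a separate island — area = 408.50 mm²; (rotated 55° about Z; rotation is an isometry so areas/perimeters/island counts are preserved). At z = 22.08: the cube is not intersected at this z (z outside [0, 7]); the cube at (12, 0) is not intersected at this z (z outside [0.5, 4]); the cylinder at (-1.5, 6) is not intersected at this z (z outside [2, 17]); the 24×15.5 cube at (5, 14) contributes its full rectangle (area 372.00 mm²); Taking the union: only the 24×15.5 cube at (5, 14) is present, so the union is just that shape — area = 372.00 mm²; (whole slice rotated 55° about Z — lengths, areas and connectivity unchanged). Checking containment: at z = 22.08 the cross-section extends beyond the z = 1.68 cross-section by about 372.00 mm².

part overhangs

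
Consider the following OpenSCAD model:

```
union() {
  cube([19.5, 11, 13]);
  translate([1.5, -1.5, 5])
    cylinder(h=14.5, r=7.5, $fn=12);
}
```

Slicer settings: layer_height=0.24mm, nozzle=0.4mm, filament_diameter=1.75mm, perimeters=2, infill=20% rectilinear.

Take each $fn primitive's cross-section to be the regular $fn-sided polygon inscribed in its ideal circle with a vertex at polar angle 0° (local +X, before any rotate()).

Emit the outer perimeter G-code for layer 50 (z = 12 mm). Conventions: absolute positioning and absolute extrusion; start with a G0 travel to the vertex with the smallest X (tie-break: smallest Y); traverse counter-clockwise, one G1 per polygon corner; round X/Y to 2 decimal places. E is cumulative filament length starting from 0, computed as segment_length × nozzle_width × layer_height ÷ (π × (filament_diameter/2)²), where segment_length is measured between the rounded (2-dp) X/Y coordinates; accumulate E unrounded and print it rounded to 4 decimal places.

At z = 12 mm: the cube is present — its section is the full 19.5×11 rectangle; the r=7.5 cylinder at (1.5, -1.5) gives a regular 12-gon of circumradius 7.5 (constant along its height); Merging all regions: the regions partially overlap (shared area 39.94 mm²), so overlapping operands fuse into one piece — 1 connected region. The outline is a single polygon with 14 vertices. Extrusion per mm of travel: 0.4 × 0.24 / (π × 0.875²) = 0.039912. Accumulating E over each segment gives final E = 3.2630.

G0 X-6.00 Y-1.50 Z12.00
G1 X-5.00 Y-5.25 E0.1549
G1 X-2.25 Y-8.00 E0.3101
G1 X1.50 Y-9.00 E0.4650
G1 X5.25 Y-8.00 E0.6199
G1 X8.00 Y-5.25 E0.7751
G1 X9.00 Y-1.50 E0.9300
G1 X8.60 Y0.00 E0.9920
G1 X19.50 Y0.00 E1.4271
G1 X19.50 Y11.00 E1.8661
G1 X0.00 Y11.00 E2.6444
G1 X0.00 Y5.60 E2.8599
G1 X-2.25 Y5.00 E2.9528
G1 X-5.00 Y2.25 E3.1081
G1 X-6.00 Y-1.50 E3.2630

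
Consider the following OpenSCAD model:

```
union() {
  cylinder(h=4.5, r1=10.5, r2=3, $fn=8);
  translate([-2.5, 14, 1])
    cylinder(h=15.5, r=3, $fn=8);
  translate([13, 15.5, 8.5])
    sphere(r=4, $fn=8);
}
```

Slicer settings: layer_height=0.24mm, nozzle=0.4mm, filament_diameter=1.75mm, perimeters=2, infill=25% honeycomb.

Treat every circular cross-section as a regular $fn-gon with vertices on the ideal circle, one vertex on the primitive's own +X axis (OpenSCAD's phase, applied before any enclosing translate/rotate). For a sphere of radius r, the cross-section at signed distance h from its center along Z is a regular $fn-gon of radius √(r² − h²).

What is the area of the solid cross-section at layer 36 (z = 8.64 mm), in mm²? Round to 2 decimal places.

At z = 8.64 mm: the cone does not reach this height (z outside [0, 4.5]); the r=3 cylinder at (-2.5, 14) gives a regular 8-gon of circumradius 3 (constant along its height) (area = (8/2)·3.000²·sin(360°/8) = 25.46 mm²); the r=4 sphere at (13, 15.5) slices to a regular 8-gon of circumradius 3.998 (√(r²−h²) with h=0.14 from center) (area = (8/2)·3.998²·sin(360°/8) = 45.20 mm²); Combining (union): the 2 present regions are separate (no shared area or edge), so areas and boundary lengths simply add and each stays a separate island — area = 70.66 mm². Overall, the cross-section has 2 separate islands. Net area = 70.66 mm².

70.66 mm²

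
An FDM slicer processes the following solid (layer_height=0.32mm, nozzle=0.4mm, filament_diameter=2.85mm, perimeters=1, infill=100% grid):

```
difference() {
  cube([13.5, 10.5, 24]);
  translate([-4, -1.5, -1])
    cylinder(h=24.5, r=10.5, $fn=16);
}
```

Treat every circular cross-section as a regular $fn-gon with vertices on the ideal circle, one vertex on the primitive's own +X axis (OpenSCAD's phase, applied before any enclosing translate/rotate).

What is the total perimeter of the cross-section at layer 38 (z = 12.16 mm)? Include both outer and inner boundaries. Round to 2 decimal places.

44.37 mm

At z = 12.16 mm: the 13.5×10.5 cube contributes its full rectangle (perimeter 48.00 mm); the r=10.5 cylinder at (-4, -1.5) gives a regular 16-gon of circumradius 10.5 (constant along its height) (perimeter = 2·16·10.500·sin(180°/16) = 65.55 mm); After the difference (first − rest): starting from the 13.5×10.5 cube, the r=10.5 cylinder at (-4, -1.5) partially overlaps it — only the 34.45 mm² overlap (of its 337.53 mm²) is removed, clipping the outline — boundary = 44.37 mm. Overall, the cross-section is a single solid region. Total boundary length (outer) = 44.37 mm.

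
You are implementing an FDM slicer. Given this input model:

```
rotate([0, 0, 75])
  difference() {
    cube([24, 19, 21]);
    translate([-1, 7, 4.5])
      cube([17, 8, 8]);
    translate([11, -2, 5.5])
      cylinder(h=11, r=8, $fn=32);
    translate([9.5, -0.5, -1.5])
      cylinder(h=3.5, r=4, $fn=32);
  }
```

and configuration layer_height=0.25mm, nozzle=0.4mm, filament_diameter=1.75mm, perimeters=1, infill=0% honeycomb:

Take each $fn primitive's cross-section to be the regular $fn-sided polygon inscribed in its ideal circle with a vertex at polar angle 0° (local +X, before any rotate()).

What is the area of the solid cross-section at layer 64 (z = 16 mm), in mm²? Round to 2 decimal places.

At z = 16 mm: the cube is present — its section is the full 24×19 rectangle (area 456.00 mm²); the cube at (-1, 7) is not intersected at this z (z outside [4.5, 12.5]); the r=8 cylinder at (11, -2) contributes a regular 32-gon of circumradius 8 (area = (32/2)·8.000²·sin(360°/32) = 199.77 mm²); the cylinder at (9.5, -0.5) does not reach this height (z outside [-1.5, 2]); After the difference (first − rest): starting from the 24×19 cube (456.00 mm²), the r=8 cylinder at (11, -2) partially overlaps it — only the 68.32 mm² overlap (of its 199.77 mm²) is removed, clipping the outline — area = 387.68 mm²; (rotated 75° about Z; rotation is an isometry so areas/perimeters/island counts are preserved). Overall, the cross-section is a single solid region. Net area = 387.68 mm².

387.68 mm²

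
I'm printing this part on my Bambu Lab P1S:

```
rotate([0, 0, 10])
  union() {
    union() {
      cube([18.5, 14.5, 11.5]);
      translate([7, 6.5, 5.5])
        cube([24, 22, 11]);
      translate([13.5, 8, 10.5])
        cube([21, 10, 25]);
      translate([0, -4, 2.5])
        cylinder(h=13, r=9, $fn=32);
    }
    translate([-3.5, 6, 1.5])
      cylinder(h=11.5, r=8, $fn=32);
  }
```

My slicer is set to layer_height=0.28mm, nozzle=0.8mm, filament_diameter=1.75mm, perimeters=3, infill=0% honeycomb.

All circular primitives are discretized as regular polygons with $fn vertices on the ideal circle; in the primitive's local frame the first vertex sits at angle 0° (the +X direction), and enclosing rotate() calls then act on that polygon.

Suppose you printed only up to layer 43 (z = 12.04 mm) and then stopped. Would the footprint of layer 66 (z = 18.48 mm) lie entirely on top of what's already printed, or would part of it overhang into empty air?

entirely on top

Compare the two slices. At z = 12.04: the cube is absent (z outside [0, 11.5]); the 24×22 cube at (7, 6.5) contributes its full rectangle (area 528.00 mm²); the cube at (13.5, 8) (footprint 21×10) is included at this height (area 210.00 mm²); the r=9 cylinder at (0, -4) gives a regular 32-gon of circumradius 9 (constant along its height) (area = (32/2)·9.000²·sin(360°/32) = 252.84 mm²); Combining (union): the regions partially overlap — summed areas 990.84 mm² minus the doubly-counted overlap 175.00 mm² gives 815.84 mm² — area = 815.84 mm²; the r=8 cylinder at (-3.5, 6) contributes a regular 32-gon of circumradius 8 (area = (32/2)·8.000²·sin(360°/32) = 199.77 mm²); Merging all regions: the regions partially overlap — summed areas 1015.61 mm² minus the doubly-counted overlap 58.32 mm² gives 957.29 mm² — area = 957.29 mm²; (rotated 10° about Z; rotation is an isometry so areas/perimeters/island counts are preserved). At z = 18.48: the cube does not reach this height (z outside [0, 11.5]); the cube at (7, 6.5) is absent (z outside [5.5, 16.5]); the cube at (13.5, 8) (footprint 21×10) is included at this height (area 210.00 mm²); the cylinder at (0, -4) is absent (z outside [2.5, 15.5]); Taking the union: only the 21×10 cube at (13.5, 8) is present, so the union is just that shape — area = 210.00 mm²; the cylinder at (-3.5, 6) is not intersected at this z (z outside [1.5, 13]); Combining (union): only that combined region is present, so the union is just that shape — area = 210.00 mm²; (whole slice rotated 10° about Z — lengths, areas and connectivity unchanged). Checking containment: the cross-section at z = 18.48 is a subset of the cross-section at z = 12.04.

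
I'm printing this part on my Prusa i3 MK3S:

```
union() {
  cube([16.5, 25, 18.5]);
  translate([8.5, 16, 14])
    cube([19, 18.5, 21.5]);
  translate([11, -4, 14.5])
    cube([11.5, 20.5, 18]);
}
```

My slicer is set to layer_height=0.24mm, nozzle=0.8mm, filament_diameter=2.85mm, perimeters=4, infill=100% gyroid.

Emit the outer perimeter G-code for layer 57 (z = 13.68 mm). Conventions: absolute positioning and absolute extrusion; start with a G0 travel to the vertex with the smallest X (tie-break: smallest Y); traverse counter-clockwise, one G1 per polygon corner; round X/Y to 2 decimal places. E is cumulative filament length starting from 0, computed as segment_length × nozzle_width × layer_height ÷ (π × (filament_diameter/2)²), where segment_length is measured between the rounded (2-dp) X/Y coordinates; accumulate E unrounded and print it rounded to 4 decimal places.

At z = 13.68 mm: the cube is present — its section is the full 16.5×25 rectangle; the cube at (8.5, 16) is not intersected at this z (z outside [14, 35.5]); the cube at (11, -4) is absent (z outside [14.5, 32.5]); Taking the union: only the 16.5×25 cube is present, so the union is just that shape — 1 connected region. The outline is a single polygon with 4 vertices. Extrusion per mm of travel: 0.8 × 0.24 / (π × 1.425²) = 0.030097. Accumulating E over each segment gives final E = 2.4980.

G0 X0.00 Y0.00 Z13.68
G1 X16.50 Y0.00 E0.4966
G1 X16.50 Y25.00 E1.2490
G1 X0.00 Y25.00 E1.7456
G1 X0.00 Y0.00 E2.4980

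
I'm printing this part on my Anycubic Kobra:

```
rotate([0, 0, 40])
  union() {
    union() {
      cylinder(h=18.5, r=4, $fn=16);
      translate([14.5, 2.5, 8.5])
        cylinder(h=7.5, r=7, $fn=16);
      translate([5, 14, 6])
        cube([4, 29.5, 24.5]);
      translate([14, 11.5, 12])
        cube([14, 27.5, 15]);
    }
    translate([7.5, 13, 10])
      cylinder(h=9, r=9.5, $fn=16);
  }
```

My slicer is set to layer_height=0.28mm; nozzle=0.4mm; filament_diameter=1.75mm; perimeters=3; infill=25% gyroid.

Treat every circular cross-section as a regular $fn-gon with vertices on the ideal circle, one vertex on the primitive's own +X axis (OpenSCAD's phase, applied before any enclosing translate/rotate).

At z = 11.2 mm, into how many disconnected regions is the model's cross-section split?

2

At z = 11.2 mm: the cylinder: section is a regular 16-gon, circumradius r=4; the r=7 cylinder at (14.5, 2.5) gives a regular 16-gon of circumradius 7 (constant along its height); the cube at (5, 14) is present — its section is the full 4×29.5 rectangle; the cube at (14, 11.5) does not reach this height (z outside [12, 27]); Taking the union: the 3 present regions are separate (no shared area or edge), so areas and boundary lengths simply add and each stays a separate island — 3 connected regions; the r=9.5 cylinder at (7.5, 13) gives a regular 16-gon of circumradius 9.5 (constant along its height); Combining (union): the regions partially overlap (shared area 58.50 mm²), so overlapping operands fuse into one piece — 2 connected regions; (rotated 40° about Z; rotation is an isometry so areas/perimeters/island counts are preserved). The result has 2 disconnected regions.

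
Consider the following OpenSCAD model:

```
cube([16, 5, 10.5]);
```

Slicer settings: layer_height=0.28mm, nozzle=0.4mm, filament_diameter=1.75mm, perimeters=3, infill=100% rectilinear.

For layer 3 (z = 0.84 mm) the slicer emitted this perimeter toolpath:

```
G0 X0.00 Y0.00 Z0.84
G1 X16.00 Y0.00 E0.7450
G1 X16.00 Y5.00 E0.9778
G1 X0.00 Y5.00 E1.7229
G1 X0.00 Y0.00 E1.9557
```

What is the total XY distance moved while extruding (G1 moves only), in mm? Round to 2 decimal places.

Sum the Euclidean lengths of each G1 segment: total = 42.00 mm.

42.00 mm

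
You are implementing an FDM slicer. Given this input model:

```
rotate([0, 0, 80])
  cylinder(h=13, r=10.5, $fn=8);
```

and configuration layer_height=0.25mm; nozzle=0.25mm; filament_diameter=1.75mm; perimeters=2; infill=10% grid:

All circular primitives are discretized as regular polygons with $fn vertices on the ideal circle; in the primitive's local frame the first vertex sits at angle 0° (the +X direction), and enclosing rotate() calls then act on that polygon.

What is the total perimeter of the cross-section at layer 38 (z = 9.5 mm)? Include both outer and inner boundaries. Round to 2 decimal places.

At z = 9.5 mm: the cylinder: section is a regular 8-gon, circumradius r=10.5 (perimeter = 2·8·10.500·sin(180°/8) = 64.29 mm); (whole slice rotated 80° about Z — lengths, areas and connectivity unchanged). Overall, the cross-section is a single solid region. Total boundary length (outer) = 64.29 mm.

64.29 mm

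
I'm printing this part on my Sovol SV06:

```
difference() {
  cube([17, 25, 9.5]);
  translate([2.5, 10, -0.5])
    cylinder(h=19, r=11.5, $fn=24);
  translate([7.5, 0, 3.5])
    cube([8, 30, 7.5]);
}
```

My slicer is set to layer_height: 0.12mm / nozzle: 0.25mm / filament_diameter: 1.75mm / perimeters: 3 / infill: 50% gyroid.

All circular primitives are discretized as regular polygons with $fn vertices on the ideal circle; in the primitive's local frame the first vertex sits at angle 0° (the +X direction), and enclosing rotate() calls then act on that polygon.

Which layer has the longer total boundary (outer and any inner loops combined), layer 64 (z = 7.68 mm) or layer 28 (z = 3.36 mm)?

layer 28 (z = 3.36 mm)

Layer 64 (z = 7.68): the cube (footprint 17×25) is included at this height (perimeter 84.00 mm); the r=11.5 cylinder at (2.5, 10) contributes a regular 24-gon of circumradius 11.5 (perimeter = 2·24·11.500·sin(180°/24) = 72.05 mm); the cube at (7.5, 0) (footprint 8×30) is included at this height (perimeter 76.00 mm); Taking the first minus the rest: starting from the 17×25 cube, the r=11.5 cylinder at (2.5, 10) partially overlaps it — only the 253.35 mm² overlap (of its 410.75 mm²) is removed, clipping the outline; the 8×30 cube at (7.5, 0) partially overlaps it — only the 105.27 mm² overlap (of its 240.00 mm²) is removed, clipping the outline — boundary = 76.77 mm. So its perimeter = 76.77 mm. Layer 28 (z = 3.36): the 17×25 cube contributes its full rectangle (perimeter 84.00 mm); the r=11.5 cylinder at (2.5, 10) contributes a regular 24-gon of circumradius 11.5 (perimeter = 2·24·11.500·sin(180°/24) = 72.05 mm); the cube at (7.5, 0) is not intersected at this z (z outside [3.5, 11]); Subtracting the remaining from the first: starting from the 17×25 cube, the r=11.5 cylinder at (2.5, 10) partially overlaps it — only the 253.35 mm² overlap (of its 410.75 mm²) is removed, clipping the outline — boundary = 87.33 mm. So its perimeter = 87.33 mm. Layer 28 is larger (87.33 vs 76.77 mm).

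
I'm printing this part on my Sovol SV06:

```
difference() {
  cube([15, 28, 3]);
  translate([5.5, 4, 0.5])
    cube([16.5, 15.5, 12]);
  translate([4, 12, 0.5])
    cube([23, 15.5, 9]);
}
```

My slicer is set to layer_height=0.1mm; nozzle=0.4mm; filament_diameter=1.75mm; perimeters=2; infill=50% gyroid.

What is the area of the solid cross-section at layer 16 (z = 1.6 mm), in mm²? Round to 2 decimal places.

173.50 mm²

At z = 1.6 mm: the 15×28 cube contributes its full rectangle (area 420.00 mm²); the cube at (5.5, 4) (footprint 16.5×15.5) is included at this height (area 255.75 mm²); the cube at (4, 12) (footprint 23×15.5) is included at this height (area 356.50 mm²); Subtracting the remaining from the first: starting from the 15×28 cube (420.00 mm²), the 16.5×15.5 cube at (5.5, 4) partially overlaps it — only the 147.25 mm² overlap (of its 255.75 mm²) is removed, clipping the outline; the 23×15.5 cube at (4, 12) partially overlaps it — only the 99.25 mm² overlap (of its 356.50 mm²) is removed, clipping the outline — area = 173.50 mm². Overall, the cross-section is a single solid region. Net area = 173.50 mm².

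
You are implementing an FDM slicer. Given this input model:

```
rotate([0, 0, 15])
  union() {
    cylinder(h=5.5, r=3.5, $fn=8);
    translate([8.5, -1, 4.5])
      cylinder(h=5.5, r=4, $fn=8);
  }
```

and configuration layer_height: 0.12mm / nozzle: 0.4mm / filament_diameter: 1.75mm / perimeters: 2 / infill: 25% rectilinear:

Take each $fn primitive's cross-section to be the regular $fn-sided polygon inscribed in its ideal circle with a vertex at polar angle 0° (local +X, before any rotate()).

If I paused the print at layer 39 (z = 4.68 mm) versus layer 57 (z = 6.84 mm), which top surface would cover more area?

Layer 39 (z = 4.68): the r=3.5 cylinder gives a regular 8-gon of circumradius 3.5 (constant along its height) (area = (8/2)·3.500²·sin(360°/8) = 34.65 mm²); the cylinder at (8.5, -1): section is a regular 8-gon, circumradius r=4 (area = (8/2)·4.000²·sin(360°/8) = 45.25 mm²); Taking the union: the 2 present regions are separate (no shared area or edge), so areas and boundary lengths simply add and each stays a separate island — area = 79.90 mm²; (whole slice rotated 15° about Z — lengths, areas and connectivity unchanged). So its area = 79.90 mm². Layer 57 (z = 6.84): the cylinder does not reach this height (z outside [0, 5.5]); the r=4 cylinder at (8.5, -1) contributes a regular 8-gon of circumradius 4 (area = (8/2)·4.000²·sin(360°/8) = 45.25 mm²); Merging all regions: only the r=4 cylinder at (8.5, -1) is present, so the union is just that shape — area = 45.25 mm²; (whole slice rotated 15° about Z — lengths, areas and connectivity unchanged). So its area = 45.25 mm². Layer 39 is larger (79.90 vs 45.25 mm²).

layer 39 (z = 4.68 mm)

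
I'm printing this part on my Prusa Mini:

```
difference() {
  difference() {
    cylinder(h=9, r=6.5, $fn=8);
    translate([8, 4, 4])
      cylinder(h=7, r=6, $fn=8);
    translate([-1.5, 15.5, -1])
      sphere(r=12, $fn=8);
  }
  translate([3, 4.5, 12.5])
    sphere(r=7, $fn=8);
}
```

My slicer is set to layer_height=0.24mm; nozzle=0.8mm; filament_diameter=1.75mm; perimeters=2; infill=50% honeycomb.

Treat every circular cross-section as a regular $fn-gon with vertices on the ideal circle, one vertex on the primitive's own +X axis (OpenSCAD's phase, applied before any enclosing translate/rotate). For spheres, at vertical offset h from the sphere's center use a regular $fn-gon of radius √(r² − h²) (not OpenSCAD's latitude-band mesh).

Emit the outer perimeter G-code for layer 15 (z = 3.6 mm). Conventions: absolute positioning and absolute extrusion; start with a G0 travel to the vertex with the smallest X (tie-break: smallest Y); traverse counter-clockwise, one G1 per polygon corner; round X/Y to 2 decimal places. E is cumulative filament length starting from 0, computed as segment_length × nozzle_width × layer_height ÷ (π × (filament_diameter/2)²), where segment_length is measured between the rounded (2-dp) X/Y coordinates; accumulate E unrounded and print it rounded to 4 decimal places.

G0 X-6.50 Y0.00 Z3.60
G1 X-4.60 Y-4.60 E0.3973
G1 X0.00 Y-6.50 E0.7946
G1 X4.60 Y-4.60 E1.1918
G1 X6.50 Y0.00 E1.5891
G1 X4.60 Y4.60 E1.9864
G1 X1.76 Y5.77 E2.2316
G1 X-1.50 Y4.42 E2.5133
G1 X-3.26 Y5.15 E2.6653
G1 X-4.60 Y4.60 E2.7810
G1 X-6.50 Y0.00 E3.1783

At z = 3.6 mm: the r=6.5 cylinder gives a regular 8-gon of circumradius 6.5 (constant along its height); the cylinder at (8, 4) is absent (z outside [4, 11]); the r=12 sphere at (-1.5, 15.5) contributes a regular 8-gon of circumradius √(12²−4.6²) = 11.083; Taking the first minus the rest: starting from the r=6.5 cylinder, the r=12 sphere at (-1.5, 15.5) partially overlaps it — only the 4.77 mm² overlap (of its 347.44 mm²) is removed, clipping the outline — 1 connected region; the sphere at (3, 4.5) is not intersected at this z (|z−center|=8.900 > r=7); After the difference (first − rest): none of the subtracted shapes is present at this height, so the result so far is unchanged — 1 connected region. The outline is a single polygon with 10 vertices. Extrusion per mm of travel: 0.8 × 0.24 / (π × 0.875²) = 0.079824. Accumulating E over each segment gives final E = 3.1783.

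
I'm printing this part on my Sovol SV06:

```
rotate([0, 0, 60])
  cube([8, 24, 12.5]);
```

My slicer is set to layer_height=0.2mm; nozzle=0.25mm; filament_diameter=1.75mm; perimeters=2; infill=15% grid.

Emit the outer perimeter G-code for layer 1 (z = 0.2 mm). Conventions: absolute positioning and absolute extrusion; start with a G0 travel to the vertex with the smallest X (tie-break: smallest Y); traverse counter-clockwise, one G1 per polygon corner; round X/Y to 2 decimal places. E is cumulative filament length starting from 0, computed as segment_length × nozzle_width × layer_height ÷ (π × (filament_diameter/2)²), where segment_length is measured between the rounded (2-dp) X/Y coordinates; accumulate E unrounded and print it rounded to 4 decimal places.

At z = 0.2 mm: the cube is present — its section is the full 8×24 rectangle; (whole slice rotated 60° about Z — lengths, areas and connectivity unchanged). The outline is a single polygon with 4 vertices. Extrusion per mm of travel: 0.25 × 0.2 / (π × 0.875²) = 0.020788. Accumulating E over each segment gives final E = 1.3303.

G0 X-20.78 Y12.00 Z0.20
G1 X0.00 Y0.00 E0.4988
G1 X4.00 Y6.93 E0.6652
G1 X-16.78 Y18.93 E1.1640
G1 X-20.78 Y12.00 E1.3303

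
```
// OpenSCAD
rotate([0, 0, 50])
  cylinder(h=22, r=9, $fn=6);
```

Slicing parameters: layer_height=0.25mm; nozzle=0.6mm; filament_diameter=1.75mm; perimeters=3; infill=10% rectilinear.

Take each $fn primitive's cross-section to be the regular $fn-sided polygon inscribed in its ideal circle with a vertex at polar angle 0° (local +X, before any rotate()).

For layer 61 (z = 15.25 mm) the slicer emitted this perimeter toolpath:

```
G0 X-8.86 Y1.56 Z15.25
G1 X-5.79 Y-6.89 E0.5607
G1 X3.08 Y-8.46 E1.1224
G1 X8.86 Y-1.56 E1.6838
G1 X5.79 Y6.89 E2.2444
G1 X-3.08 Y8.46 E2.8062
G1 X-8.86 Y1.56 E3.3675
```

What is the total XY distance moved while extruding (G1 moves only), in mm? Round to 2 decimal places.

54.00 mm

Sum the Euclidean lengths of each G1 segment: total = 54.00 mm.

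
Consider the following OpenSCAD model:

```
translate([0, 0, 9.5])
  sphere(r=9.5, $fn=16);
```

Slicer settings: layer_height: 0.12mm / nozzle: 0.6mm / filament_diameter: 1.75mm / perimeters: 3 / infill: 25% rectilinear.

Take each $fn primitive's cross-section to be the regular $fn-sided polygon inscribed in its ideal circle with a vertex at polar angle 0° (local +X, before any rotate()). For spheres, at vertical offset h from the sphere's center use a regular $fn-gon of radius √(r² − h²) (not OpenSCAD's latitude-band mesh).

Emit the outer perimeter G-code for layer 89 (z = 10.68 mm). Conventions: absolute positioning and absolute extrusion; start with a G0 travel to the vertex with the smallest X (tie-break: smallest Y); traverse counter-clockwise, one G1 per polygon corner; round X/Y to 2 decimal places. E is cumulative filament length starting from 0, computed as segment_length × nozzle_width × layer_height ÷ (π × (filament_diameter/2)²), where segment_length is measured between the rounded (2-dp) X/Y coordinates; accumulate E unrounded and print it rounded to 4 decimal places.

At z = 10.68 mm: the r=9.5 sphere contributes a regular 16-gon of circumradius √(9.5²−1.18²) = 9.426. The outline is a single polygon with 16 vertices. Extrusion per mm of travel: 0.6 × 0.12 / (π × 0.875²) = 0.029934. Accumulating E over each segment gives final E = 1.7622.

G0 X-9.43 Y0.00 Z10.68
G1 X-8.71 Y-3.61 E0.1102
G1 X-6.67 Y-6.67 E0.2203
G1 X-3.61 Y-8.71 E0.3304
G1 X0.00 Y-9.43 E0.4406
G1 X3.61 Y-8.71 E0.5507
G1 X6.67 Y-6.67 E0.6608
G1 X8.71 Y-3.61 E0.7709
G1 X9.43 Y0.00 E0.8811
G1 X8.71 Y3.61 E0.9913
G1 X6.67 Y6.67 E1.1014
G1 X3.61 Y8.71 E1.2115
G1 X0.00 Y9.43 E1.3217
G1 X-3.61 Y8.71 E1.4319
G1 X-6.67 Y6.67 E1.5419
G1 X-8.71 Y3.61 E1.6520
G1 X-9.43 Y0.00 E1.7622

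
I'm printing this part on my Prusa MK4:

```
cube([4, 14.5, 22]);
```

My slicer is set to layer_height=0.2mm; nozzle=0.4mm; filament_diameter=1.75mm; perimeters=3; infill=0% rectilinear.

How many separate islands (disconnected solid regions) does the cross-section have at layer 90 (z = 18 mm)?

1

At z = 18 mm: the cube is present — its section is the full 4×14.5 rectangle. Overall, the cross-section is a single solid region. Island count = 1.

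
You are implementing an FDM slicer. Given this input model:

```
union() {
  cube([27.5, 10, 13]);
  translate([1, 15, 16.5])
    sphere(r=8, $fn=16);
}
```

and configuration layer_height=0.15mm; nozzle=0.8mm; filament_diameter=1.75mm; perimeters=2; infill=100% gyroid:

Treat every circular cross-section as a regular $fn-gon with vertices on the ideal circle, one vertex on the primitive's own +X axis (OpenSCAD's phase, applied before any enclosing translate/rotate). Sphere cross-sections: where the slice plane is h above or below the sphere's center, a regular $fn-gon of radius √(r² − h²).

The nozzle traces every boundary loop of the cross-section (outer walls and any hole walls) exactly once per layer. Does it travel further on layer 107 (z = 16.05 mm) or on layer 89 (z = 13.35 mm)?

Layer 107 (z = 16.05): the cube is absent (z outside [0, 13]); the r=8 sphere at (1, 15) contributes a regular 16-gon of circumradius √(8²−0.45²) = 7.987 (perimeter = 2·16·7.987·sin(180°/16) = 49.86 mm); Combining (union): only the r=8 sphere at (1, 15) is present, so the union is just that shape — boundary = 49.86 mm. So its perimeter = 49.86 mm. Layer 89 (z = 13.35): the cube is not intersected at this z (z outside [0, 13]); the r=8 sphere at (1, 15) slices to a regular 16-gon of circumradius 7.354 (√(r²−h²) with h=3.15 from center) (perimeter = 2·16·7.354·sin(180°/16) = 45.91 mm); Merging all regions: only the r=8 sphere at (1, 15) is present, so the union is just that shape — boundary = 45.91 mm. So its perimeter = 45.91 mm. Layer 107 is larger (49.86 vs 45.91 mm).

layer 107 (z = 16.05 mm)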